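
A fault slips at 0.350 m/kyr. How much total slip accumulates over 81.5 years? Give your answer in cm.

2.85 cm

slip = rate × time = 0.350 m/kyr × 81.5 years = 0.0285 m = 2.85 cm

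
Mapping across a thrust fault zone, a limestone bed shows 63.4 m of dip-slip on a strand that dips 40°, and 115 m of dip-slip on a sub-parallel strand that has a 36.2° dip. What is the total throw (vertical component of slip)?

109 m

throw_A = 63.4 × sin(40°) = 40.75 m
throw_B = 115 × sin(36.2°) = 67.92 m
total = 40.75 + 67.92 = 109 m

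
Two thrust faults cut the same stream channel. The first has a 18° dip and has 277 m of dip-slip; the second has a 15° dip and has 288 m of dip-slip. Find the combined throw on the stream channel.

throw_A = 277 × sin(18°) = 85.60 m
throw_B = 288 × sin(15°) = 74.54 m
total = 85.60 + 74.54 = 160 m

160 m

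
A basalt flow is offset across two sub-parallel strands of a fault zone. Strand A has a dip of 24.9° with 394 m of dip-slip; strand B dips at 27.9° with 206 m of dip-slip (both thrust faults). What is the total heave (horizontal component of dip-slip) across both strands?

heave_A = 394 × cos(24.9°) = 357.4 m
heave_B = 206 × cos(27.9°) = 182.1 m
total = 357.4 + 182.1 = 539 m

539 m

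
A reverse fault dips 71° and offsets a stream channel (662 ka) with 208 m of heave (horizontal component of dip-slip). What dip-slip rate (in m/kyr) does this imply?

0.965 m/kyr

dip-slip = heave / cos(dip) = 208 m / cos(71°) = 638.9 m
rate = 638.9 m / 662 ka = 0.000965 m/yr = 0.965 m/kyr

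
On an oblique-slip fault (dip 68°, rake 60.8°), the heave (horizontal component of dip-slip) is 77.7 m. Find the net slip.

dip-slip = heave / cos(dip) = 77.7 / cos(68°) = 207.4 m
net slip = dip-slip / sin(rake) = 207.4 / sin(60.8°) = 238 m

238 m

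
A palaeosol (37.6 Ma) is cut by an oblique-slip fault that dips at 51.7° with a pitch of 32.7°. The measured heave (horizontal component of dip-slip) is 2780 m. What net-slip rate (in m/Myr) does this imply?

221 m/Myr

dip-slip = heave / cos(dip) = 2780 / cos(51.7°) = 4485 m
net slip = dip-slip / sin(rake) = 4485 / sin(32.7°) = 8303 m
rate = 8303 m / 37.6 Ma = 0.000221 m/yr = 221 m/Myr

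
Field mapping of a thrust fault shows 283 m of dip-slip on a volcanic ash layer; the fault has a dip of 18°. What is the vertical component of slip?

87.5 m

throw = dip-slip × sin(dip) = 283 m × sin(18°) = 87.5 m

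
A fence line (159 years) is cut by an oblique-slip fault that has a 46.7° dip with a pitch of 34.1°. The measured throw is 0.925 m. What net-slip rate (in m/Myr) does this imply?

dip-slip = throw / sin(dip) = 0.925 / sin(46.7°) = 1.271 m
net slip = dip-slip / sin(rake) = 1.271 / sin(34.1°) = 2.267 m
rate = 2.267 m / 159 years = 0.0143 m/yr = 14300 m/Myr

14300 m/Myr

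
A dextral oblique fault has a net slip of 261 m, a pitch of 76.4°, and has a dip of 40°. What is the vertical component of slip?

163 m

dip-slip = net slip × sin(rake) = 261 m × sin(76.4°) = 253.7 m
throw = dip-slip × sin(dip) = 253.7 × sin(40°) = 163 m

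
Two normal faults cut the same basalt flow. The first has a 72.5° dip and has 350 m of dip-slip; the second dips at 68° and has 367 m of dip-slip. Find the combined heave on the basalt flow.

243 m

heave_A = 350 × cos(72.5°) = 105.2 m
heave_B = 367 × cos(68°) = 137.5 m
total = 105.2 + 137.5 = 243 m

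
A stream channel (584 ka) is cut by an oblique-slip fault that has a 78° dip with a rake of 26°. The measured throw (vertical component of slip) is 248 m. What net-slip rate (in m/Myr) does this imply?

990 m/Myr

dip-slip = throw / sin(dip) = 248 / sin(78°) = 253.5 m
net slip = dip-slip / sin(rake) = 253.5 / sin(26°) = 578.4 m
rate = 578.4 m / 584 ka = 0.000990 m/yr = 990 m/Myr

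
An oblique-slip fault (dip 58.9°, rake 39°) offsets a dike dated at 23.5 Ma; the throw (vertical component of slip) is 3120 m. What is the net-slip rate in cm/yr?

dip-slip = throw / sin(dip) = 3120 / sin(58.9°) = 3644 m
net slip = dip-slip / sin(rake) = 3644 / sin(39°) = 5790 m
rate = 5790 m / 23.5 Ma = 0.000246 m/yr = 0.0246 cm/yr

0.0246 cm/yr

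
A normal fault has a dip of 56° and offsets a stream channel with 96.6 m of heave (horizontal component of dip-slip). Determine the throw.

throw = heave × tan(dip) = 96.6 × tan(56°) = 143 m

143 m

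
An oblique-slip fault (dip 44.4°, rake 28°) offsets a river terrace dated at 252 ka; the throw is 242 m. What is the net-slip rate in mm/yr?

dip-slip = throw / sin(dip) = 242 / sin(44.4°) = 345.9 m
net slip = dip-slip / sin(rake) = 345.9 / sin(28°) = 736.7 m
rate = 736.7 m / 252 ka = 0.00292 m/yr = 2.92 mm/yr

2.92 mm/yr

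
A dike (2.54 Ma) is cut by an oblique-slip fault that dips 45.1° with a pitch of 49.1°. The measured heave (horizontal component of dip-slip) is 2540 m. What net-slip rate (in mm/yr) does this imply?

1.87 mm/yr

dip-slip = heave / cos(dip) = 2540 / cos(45.1°) = 3598 m
net slip = dip-slip / sin(rake) = 3598 / sin(49.1°) = 4761 m
rate = 4761 m / 2.54 Ma = 0.00187 m/yr = 1.87 mm/yr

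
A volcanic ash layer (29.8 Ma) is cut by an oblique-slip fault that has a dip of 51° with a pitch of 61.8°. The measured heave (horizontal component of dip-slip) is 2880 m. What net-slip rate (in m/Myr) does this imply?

dip-slip = heave / cos(dip) = 2880 / cos(51°) = 4576 m
net slip = dip-slip / sin(rake) = 4576 / sin(61.8°) = 5193 m
rate = 5193 m / 29.8 Ma = 0.000174 m/yr = 174 m/Myr

174 m/Myr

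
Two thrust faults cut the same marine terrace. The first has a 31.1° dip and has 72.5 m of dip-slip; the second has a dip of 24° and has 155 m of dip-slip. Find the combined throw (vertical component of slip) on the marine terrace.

throw_A = 72.5 × sin(31.1°) = 37.45 m
throw_B = 155 × sin(24°) = 63.04 m
total = 37.45 + 63.04 = 100 m

100 m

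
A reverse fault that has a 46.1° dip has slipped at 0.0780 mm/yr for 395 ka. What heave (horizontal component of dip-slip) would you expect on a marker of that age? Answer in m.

21.4 m

dip-slip = rate × time = 0.0780 mm/yr × 395 ka = 30.81 m
heave = dip-slip × cos(dip) = 30.81 × cos(46.1°) = 21.4 m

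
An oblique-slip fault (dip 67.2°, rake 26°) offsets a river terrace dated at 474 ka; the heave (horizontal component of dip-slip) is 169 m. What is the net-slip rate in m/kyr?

2.10 m/kyr

dip-slip = heave / cos(dip) = 169 / cos(67.2°) = 436.1 m
net slip = dip-slip / sin(rake) = 436.1 / sin(26°) = 994.8 m
rate = 994.8 m / 474 ka = 0.00210 m/yr = 2.10 m/kyr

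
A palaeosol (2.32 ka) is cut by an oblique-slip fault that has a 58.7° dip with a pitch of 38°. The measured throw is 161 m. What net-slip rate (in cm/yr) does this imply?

13.2 cm/yr

dip-slip = throw / sin(dip) = 161 / sin(58.7°) = 188.4 m
net slip = dip-slip / sin(rake) = 188.4 / sin(38°) = 306.1 m
rate = 306.1 m / 2.32 ka = 0.132 m/yr = 13.2 cm/yr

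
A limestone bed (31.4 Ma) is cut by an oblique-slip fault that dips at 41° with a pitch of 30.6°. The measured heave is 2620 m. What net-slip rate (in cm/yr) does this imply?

dip-slip = heave / cos(dip) = 2620 / cos(41°) = 3472 m
net slip = dip-slip / sin(rake) = 3472 / sin(30.6°) = 6820 m
rate = 6820 m / 31.4 Ma = 0.000217 m/yr = 0.0217 cm/yr

0.0217 cm/yr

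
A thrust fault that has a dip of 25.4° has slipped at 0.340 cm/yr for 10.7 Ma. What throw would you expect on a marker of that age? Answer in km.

15.6 km

dip-slip = rate × time = 0.340 cm/yr × 10.7 Ma = 36380 m
throw = dip-slip × sin(dip) = 36380 × sin(25.4°) = 15600 m = 15.6 km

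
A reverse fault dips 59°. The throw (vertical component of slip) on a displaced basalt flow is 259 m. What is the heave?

156 m

heave = throw / tan(dip) = 259 / tan(59°) = 156 m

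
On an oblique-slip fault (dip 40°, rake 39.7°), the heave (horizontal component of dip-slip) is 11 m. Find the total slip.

dip-slip = heave / cos(dip) = 11 / cos(40°) = 14.36 m
net slip = dip-slip / sin(rake) = 14.36 / sin(39.7°) = 22.5 m

22.5 m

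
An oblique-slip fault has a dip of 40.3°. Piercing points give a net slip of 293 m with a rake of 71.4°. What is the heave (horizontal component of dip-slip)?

212 m

dip-slip = net slip × sin(rake) = 293 m × sin(71.4°) = 277.7 m
heave = dip-slip × cos(dip) = 277.7 × cos(40.3°) = 212 m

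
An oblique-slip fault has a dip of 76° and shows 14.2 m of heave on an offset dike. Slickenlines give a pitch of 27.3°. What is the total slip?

dip-slip = heave / cos(dip) = 14.2 / cos(76°) = 58.70 m
net slip = dip-slip / sin(rake) = 58.70 / sin(27.3°) = 128 m

128 m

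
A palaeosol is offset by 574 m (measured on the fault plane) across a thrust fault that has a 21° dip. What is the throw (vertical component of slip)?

throw = dip-slip × sin(dip) = 574 m × sin(21°) = 206 m

206 m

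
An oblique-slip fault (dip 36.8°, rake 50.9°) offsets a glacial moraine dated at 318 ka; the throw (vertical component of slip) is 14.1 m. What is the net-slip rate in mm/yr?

dip-slip = throw / sin(dip) = 14.1 / sin(36.8°) = 23.54 m
net slip = dip-slip / sin(rake) = 23.54 / sin(50.9°) = 30.33 m
rate = 30.33 m / 318 ka = 0.0000954 m/yr = 0.0954 mm/yr

0.0954 mm/yr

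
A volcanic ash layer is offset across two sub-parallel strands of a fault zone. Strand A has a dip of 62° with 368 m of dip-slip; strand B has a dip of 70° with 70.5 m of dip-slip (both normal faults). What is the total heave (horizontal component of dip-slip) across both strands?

heave_A = 368 × cos(62°) = 172.8 m
heave_B = 70.5 × cos(70°) = 24.11 m
total = 172.8 + 24.11 = 197 m

197 m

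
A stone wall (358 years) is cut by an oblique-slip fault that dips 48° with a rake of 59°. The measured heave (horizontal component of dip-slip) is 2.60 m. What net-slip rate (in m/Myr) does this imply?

dip-slip = heave / cos(dip) = 2.60 / cos(48°) = 3.886 m
net slip = dip-slip / sin(rake) = 3.886 / sin(59°) = 4.533 m
rate = 4.533 m / 358 years = 0.0127 m/yr = 12700 m/Myr

12700 m/Myr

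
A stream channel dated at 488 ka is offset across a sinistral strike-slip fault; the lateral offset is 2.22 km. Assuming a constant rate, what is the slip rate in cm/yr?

0.455 cm/yr

rate = 2.22 km / 488 ka = 0.00455 m/yr = 0.455 cm/yr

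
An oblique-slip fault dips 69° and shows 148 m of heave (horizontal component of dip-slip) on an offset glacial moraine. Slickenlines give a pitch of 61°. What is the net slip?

472 m

dip-slip = heave / cos(dip) = 148 / cos(69°) = 413 m
net slip = dip-slip / sin(rake) = 413 / sin(61°) = 472 m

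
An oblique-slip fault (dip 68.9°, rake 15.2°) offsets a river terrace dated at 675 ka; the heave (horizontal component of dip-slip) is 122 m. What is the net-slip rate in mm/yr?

1.91 mm/yr

dip-slip = heave / cos(dip) = 122 / cos(68.9°) = 338.9 m
net slip = dip-slip / sin(rake) = 338.9 / sin(15.2°) = 1293 m
rate = 1293 m / 675 ka = 0.00191 m/yr = 1.91 mm/yr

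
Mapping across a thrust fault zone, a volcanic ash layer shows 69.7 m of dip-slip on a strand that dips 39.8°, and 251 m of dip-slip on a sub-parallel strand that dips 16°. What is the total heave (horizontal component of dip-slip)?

heave_A = 69.7 × cos(39.8°) = 53.55 m
heave_B = 251 × cos(16°) = 241.3 m
total = 53.55 + 241.3 = 295 m

295 m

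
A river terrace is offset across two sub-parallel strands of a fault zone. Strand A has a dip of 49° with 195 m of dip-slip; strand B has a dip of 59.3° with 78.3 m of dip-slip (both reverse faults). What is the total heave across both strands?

heave_A = 195 × cos(49°) = 127.9 m
heave_B = 78.3 × cos(59.3°) = 39.98 m
total = 127.9 + 39.98 = 168 m

168 m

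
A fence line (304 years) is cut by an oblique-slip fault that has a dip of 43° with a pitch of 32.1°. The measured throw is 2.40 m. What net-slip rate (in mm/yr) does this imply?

dip-slip = throw / sin(dip) = 2.40 / sin(43°) = 3.519 m
net slip = dip-slip / sin(rake) = 3.519 / sin(32.1°) = 6.622 m
rate = 6.622 m / 304 years = 0.0218 m/yr = 21.8 mm/yr

21.8 mm/yr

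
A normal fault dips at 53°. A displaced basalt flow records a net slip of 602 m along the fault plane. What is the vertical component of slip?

throw = dip-slip × sin(dip) = 602 m × sin(53°) = 481 m

481 m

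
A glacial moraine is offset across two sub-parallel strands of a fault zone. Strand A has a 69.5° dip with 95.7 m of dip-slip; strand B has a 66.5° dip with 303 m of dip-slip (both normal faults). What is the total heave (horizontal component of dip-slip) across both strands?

154 m

heave_A = 95.7 × cos(69.5°) = 33.51 m
heave_B = 303 × cos(66.5°) = 120.8 m
total = 33.51 + 120.8 = 154 m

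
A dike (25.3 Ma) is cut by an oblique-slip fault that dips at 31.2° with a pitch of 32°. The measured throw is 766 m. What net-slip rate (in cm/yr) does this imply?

0.0110 cm/yr

dip-slip = throw / sin(dip) = 766 / sin(31.2°) = 1479 m
net slip = dip-slip / sin(rake) = 1479 / sin(32°) = 2790 m
rate = 2790 m / 25.3 Ma = 0.000110 m/yr = 0.0110 cm/yr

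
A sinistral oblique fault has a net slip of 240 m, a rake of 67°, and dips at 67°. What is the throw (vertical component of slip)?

203 m

dip-slip = net slip × sin(rake) = 240 m × sin(67°) = 220.9 m
throw = dip-slip × sin(dip) = 220.9 × sin(67°) = 203 m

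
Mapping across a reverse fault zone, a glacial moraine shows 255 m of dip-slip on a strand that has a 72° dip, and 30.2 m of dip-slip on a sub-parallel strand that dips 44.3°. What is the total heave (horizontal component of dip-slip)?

heave_A = 255 × cos(72°) = 78.80 m
heave_B = 30.2 × cos(44.3°) = 21.61 m
total = 78.80 + 21.61 = 100 m

100 m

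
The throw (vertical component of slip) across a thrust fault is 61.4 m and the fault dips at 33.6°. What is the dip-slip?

111 m

dip-slip = throw / sin(dip) = 61.4 / sin(33.6°) = 111 m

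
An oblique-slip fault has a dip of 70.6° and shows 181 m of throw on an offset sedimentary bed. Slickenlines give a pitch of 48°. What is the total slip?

dip-slip = throw / sin(dip) = 181 / sin(70.6°) = 191.9 m
net slip = dip-slip / sin(rake) = 191.9 / sin(48°) = 258 m

258 m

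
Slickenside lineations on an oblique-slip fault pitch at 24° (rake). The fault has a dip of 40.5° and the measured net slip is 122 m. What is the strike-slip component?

111 m

strike-slip = net slip × cos(rake) = 122 m × cos(24°) = 111 m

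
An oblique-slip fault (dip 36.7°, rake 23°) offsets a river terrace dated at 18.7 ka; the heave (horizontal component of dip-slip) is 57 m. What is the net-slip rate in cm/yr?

dip-slip = heave / cos(dip) = 57 / cos(36.7°) = 71.09 m
net slip = dip-slip / sin(rake) = 71.09 / sin(23°) = 181.9 m
rate = 181.9 m / 18.7 ka = 0.00973 m/yr = 0.973 cm/yr

0.973 cm/yr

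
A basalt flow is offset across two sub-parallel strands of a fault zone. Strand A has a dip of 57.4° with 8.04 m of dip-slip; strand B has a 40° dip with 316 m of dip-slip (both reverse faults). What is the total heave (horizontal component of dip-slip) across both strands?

246 m

heave_A = 8.04 × cos(57.4°) = 4.332 m
heave_B = 316 × cos(40°) = 242.1 m
total = 4.332 + 242.1 = 246 m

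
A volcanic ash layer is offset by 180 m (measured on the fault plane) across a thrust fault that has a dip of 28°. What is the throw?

throw = dip-slip × sin(dip) = 180 m × sin(28°) = 84.5 m

84.5 m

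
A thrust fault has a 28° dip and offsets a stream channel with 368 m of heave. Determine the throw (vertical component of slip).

throw = heave × tan(dip) = 368 × tan(28°) = 196 m

196 m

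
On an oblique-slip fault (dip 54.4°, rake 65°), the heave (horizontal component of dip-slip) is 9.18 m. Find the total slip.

dip-slip = heave / cos(dip) = 9.18 / cos(54.4°) = 15.77 m
net slip = dip-slip / sin(rake) = 15.77 / sin(65°) = 17.4 m

17.4 m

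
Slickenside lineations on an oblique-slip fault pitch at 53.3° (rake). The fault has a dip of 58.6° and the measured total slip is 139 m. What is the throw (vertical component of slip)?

95.1 m

dip-slip = net slip × sin(rake) = 139 m × sin(53.3°) = 111.4 m
throw = dip-slip × sin(dip) = 111.4 × sin(58.6°) = 95.1 m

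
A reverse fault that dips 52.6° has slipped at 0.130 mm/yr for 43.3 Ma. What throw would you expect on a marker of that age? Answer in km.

4.47 km

dip-slip = rate × time = 0.130 mm/yr × 43.3 Ma = 5629 m
throw = dip-slip × sin(dip) = 5629 × sin(52.6°) = 4470 m = 4.47 km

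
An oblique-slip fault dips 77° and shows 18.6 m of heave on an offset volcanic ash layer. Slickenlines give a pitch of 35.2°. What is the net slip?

dip-slip = heave / cos(dip) = 18.6 / cos(77°) = 82.68 m
net slip = dip-slip / sin(rake) = 82.68 / sin(35.2°) = 143 m

143 m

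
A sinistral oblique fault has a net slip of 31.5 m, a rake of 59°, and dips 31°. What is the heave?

dip-slip = net slip × sin(rake) = 31.5 m × sin(59°) = 27 m
heave = dip-slip × cos(dip) = 27 × cos(31°) = 23.1 m

23.1 m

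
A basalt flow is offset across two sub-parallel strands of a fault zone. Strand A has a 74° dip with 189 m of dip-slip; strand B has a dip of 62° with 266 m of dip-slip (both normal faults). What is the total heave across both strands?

177 m

heave_A = 189 × cos(74°) = 52.10 m
heave_B = 266 × cos(62°) = 124.9 m
total = 52.10 + 124.9 = 177 m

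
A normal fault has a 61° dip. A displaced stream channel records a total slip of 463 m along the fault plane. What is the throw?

405 m

throw = dip-slip × sin(dip) = 463 m × sin(61°) = 405 m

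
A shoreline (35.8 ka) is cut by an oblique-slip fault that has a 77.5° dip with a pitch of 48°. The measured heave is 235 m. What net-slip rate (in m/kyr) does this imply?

dip-slip = heave / cos(dip) = 235 / cos(77.5°) = 1086 m
net slip = dip-slip / sin(rake) = 1086 / sin(48°) = 1461 m
rate = 1461 m / 35.8 ka = 0.0408 m/yr = 40.8 m/kyr

40.8 m/kyr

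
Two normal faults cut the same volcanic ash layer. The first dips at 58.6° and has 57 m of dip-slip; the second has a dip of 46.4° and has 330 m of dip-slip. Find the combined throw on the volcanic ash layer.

288 m

throw_A = 57 × sin(58.6°) = 48.65 m
throw_B = 330 × sin(46.4°) = 239 m
total = 48.65 + 239 = 288 m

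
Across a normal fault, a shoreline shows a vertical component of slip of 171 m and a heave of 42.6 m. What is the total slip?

net slip = √(throw² + heave²) = √(171² + 42.6²) = 176 m

176 m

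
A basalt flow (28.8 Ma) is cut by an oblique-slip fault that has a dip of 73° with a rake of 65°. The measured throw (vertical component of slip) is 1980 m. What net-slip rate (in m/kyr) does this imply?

0.0793 m/kyr

dip-slip = throw / sin(dip) = 1980 / sin(73°) = 2070 m
net slip = dip-slip / sin(rake) = 2070 / sin(65°) = 2285 m
rate = 2285 m / 28.8 Ma = 0.0000793 m/yr = 0.0793 m/kyr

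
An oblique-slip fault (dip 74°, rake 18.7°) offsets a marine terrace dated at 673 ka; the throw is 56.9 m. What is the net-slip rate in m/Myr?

dip-slip = throw / sin(dip) = 56.9 / sin(74°) = 59.19 m
net slip = dip-slip / sin(rake) = 59.19 / sin(18.7°) = 184.6 m
rate = 184.6 m / 673 ka = 0.000274 m/yr = 274 m/Myr

274 m/Myr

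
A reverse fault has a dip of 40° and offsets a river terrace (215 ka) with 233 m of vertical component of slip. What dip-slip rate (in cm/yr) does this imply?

dip-slip = throw / sin(dip) = 233 m / sin(40°) = 362.5 m
rate = 362.5 m / 215 ka = 0.00169 m/yr = 0.169 cm/yr

0.169 cm/yr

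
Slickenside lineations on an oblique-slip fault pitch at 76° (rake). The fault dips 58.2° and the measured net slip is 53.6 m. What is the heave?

27.4 m

dip-slip = net slip × sin(rake) = 53.6 m × sin(76°) = 52.01 m
heave = dip-slip × cos(dip) = 52.01 × cos(58.2°) = 27.4 m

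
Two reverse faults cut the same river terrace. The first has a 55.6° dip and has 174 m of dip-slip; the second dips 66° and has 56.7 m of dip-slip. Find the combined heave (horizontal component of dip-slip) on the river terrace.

121 m

heave_A = 174 × cos(55.6°) = 98.30 m
heave_B = 56.7 × cos(66°) = 23.06 m
total = 98.30 + 23.06 = 121 m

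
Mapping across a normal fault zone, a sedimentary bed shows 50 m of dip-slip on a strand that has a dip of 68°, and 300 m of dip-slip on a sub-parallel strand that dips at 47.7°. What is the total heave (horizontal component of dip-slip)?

heave_A = 50 × cos(68°) = 18.73 m
heave_B = 300 × cos(47.7°) = 201.9 m
total = 18.73 + 201.9 = 221 m

221 m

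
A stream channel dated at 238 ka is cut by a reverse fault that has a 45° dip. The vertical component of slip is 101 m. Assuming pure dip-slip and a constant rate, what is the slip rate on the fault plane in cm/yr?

0.0600 cm/yr

dip-slip = throw / sin(dip) = 101 m / sin(45°) = 142.8 m
rate = 142.8 m / 238 ka = 0.000600 m/yr = 0.0600 cm/yr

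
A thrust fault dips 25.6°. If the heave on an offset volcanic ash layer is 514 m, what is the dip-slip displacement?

570 m

dip-slip = heave / cos(dip) = 514 / cos(25.6°) = 570 m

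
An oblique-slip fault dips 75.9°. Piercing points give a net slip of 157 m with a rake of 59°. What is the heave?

dip-slip = net slip × sin(rake) = 157 m × sin(59°) = 134.6 m
heave = dip-slip × cos(dip) = 134.6 × cos(75.9°) = 32.8 m

32.8 m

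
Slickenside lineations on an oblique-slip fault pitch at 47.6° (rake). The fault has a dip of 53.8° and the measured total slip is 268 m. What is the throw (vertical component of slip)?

160 m

dip-slip = net slip × sin(rake) = 268 m × sin(47.6°) = 197.9 m
throw = dip-slip × sin(dip) = 197.9 × sin(53.8°) = 160 m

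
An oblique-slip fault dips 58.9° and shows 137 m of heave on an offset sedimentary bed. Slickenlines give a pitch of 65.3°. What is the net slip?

292 m

dip-slip = heave / cos(dip) = 137 / cos(58.9°) = 265.2 m
net slip = dip-slip / sin(rake) = 265.2 / sin(65.3°) = 292 m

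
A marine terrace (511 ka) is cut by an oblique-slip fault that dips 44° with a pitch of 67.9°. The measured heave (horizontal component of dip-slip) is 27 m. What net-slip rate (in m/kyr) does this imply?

dip-slip = heave / cos(dip) = 27 / cos(44°) = 37.53 m
net slip = dip-slip / sin(rake) = 37.53 / sin(67.9°) = 40.51 m
rate = 40.51 m / 511 ka = 0.0000793 m/yr = 0.0793 m/kyr

0.0793 m/kyr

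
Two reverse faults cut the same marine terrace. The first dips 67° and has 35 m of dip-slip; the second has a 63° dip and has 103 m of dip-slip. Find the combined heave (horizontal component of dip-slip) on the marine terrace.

heave_A = 35 × cos(67°) = 13.68 m
heave_B = 103 × cos(63°) = 46.76 m
total = 13.68 + 46.76 = 60.4 m

60.4 m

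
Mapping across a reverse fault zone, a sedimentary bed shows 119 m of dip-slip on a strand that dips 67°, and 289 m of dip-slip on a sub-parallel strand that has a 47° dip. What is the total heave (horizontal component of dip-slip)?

heave_A = 119 × cos(67°) = 46.50 m
heave_B = 289 × cos(47°) = 197.1 m
total = 46.50 + 197.1 = 244 m

244 m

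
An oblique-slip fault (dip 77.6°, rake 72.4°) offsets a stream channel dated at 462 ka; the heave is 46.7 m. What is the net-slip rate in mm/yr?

dip-slip = heave / cos(dip) = 46.7 / cos(77.6°) = 217.5 m
net slip = dip-slip / sin(rake) = 217.5 / sin(72.4°) = 228.2 m
rate = 228.2 m / 462 ka = 0.000494 m/yr = 0.494 mm/yr

0.494 mm/yr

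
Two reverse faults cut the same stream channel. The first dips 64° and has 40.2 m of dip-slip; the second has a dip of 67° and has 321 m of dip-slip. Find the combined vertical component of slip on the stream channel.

throw_A = 40.2 × sin(64°) = 36.13 m
throw_B = 321 × sin(67°) = 295.5 m
total = 36.13 + 295.5 = 332 m

332 m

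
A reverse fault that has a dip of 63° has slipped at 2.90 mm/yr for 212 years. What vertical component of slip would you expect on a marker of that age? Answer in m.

0.548 m

dip-slip = rate × time = 2.90 mm/yr × 212 years = 0.6148 m
throw = dip-slip × sin(dip) = 0.6148 × sin(63°) = 0.548 m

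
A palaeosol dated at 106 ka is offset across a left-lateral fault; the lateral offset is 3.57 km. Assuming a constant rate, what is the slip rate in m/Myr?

33700 m/Myr

rate = 3.57 km / 106 ka = 0.0337 m/yr = 33700 m/Myr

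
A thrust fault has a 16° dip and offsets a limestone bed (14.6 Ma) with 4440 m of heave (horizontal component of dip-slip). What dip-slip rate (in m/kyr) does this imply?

dip-slip = heave / cos(dip) = 4440 m / cos(16°) = 4619 m
rate = 4619 m / 14.6 Ma = 0.000316 m/yr = 0.316 m/kyr

0.316 m/kyr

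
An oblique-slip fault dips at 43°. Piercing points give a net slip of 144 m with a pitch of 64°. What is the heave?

dip-slip = net slip × sin(rake) = 144 m × sin(64°) = 129.4 m
heave = dip-slip × cos(dip) = 129.4 × cos(43°) = 94.7 m

94.7 m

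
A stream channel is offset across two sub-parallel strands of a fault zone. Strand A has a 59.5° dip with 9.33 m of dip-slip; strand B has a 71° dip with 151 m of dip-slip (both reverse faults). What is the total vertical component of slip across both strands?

151 m

throw_A = 9.33 × sin(59.5°) = 8.039 m
throw_B = 151 × sin(71°) = 142.8 m
total = 8.039 + 142.8 = 151 m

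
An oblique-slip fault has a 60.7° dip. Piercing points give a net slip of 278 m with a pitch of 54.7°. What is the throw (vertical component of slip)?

198 m

dip-slip = net slip × sin(rake) = 278 m × sin(54.7°) = 226.9 m
throw = dip-slip × sin(dip) = 226.9 × sin(60.7°) = 198 m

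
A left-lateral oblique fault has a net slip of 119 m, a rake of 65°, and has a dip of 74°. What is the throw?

104 m

dip-slip = net slip × sin(rake) = 119 m × sin(65°) = 107.9 m
throw = dip-slip × sin(dip) = 107.9 × sin(74°) = 104 m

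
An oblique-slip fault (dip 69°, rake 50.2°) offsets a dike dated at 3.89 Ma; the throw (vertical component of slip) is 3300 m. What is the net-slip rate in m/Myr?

dip-slip = throw / sin(dip) = 3300 / sin(69°) = 3535 m
net slip = dip-slip / sin(rake) = 3535 / sin(50.2°) = 4601 m
rate = 4601 m / 3.89 Ma = 0.00118 m/yr = 1180 m/Myr

1180 m/Myr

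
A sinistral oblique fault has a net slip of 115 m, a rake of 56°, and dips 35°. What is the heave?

78.1 m

dip-slip = net slip × sin(rake) = 115 m × sin(56°) = 95.34 m
heave = dip-slip × cos(dip) = 95.34 × cos(35°) = 78.1 m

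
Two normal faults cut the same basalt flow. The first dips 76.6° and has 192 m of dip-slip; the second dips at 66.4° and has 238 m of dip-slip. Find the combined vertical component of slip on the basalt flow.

405 m

throw_A = 192 × sin(76.6°) = 186.8 m
throw_B = 238 × sin(66.4°) = 218.1 m
total = 186.8 + 218.1 = 405 m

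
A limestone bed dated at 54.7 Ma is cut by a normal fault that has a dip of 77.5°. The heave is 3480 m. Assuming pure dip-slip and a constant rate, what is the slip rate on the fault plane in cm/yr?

0.0294 cm/yr

dip-slip = heave / cos(dip) = 3480 m / cos(77.5°) = 16080 m
rate = 16080 m / 54.7 Ma = 0.000294 m/yr = 0.0294 cm/yr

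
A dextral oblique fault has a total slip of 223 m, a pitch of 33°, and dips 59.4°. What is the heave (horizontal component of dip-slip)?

61.8 m

dip-slip = net slip × sin(rake) = 223 m × sin(33°) = 121.5 m
heave = dip-slip × cos(dip) = 121.5 × cos(59.4°) = 61.8 m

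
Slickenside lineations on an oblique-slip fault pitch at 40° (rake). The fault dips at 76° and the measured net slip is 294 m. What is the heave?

45.7 m

dip-slip = net slip × sin(rake) = 294 m × sin(40°) = 189 m
heave = dip-slip × cos(dip) = 189 × cos(76°) = 45.7 m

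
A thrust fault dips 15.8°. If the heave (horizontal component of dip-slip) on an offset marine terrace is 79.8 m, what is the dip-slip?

82.9 m

dip-slip = heave / cos(dip) = 79.8 / cos(15.8°) = 82.9 m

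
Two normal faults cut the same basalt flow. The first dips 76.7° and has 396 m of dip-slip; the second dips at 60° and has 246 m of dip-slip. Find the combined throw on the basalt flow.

598 m

throw_A = 396 × sin(76.7°) = 385.4 m
throw_B = 246 × sin(60°) = 213 m
total = 385.4 + 213 = 598 m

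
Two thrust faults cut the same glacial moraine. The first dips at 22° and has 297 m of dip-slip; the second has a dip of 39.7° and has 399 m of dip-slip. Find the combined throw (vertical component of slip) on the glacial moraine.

366 m

throw_A = 297 × sin(22°) = 111.3 m
throw_B = 399 × sin(39.7°) = 254.9 m
total = 111.3 + 254.9 = 366 m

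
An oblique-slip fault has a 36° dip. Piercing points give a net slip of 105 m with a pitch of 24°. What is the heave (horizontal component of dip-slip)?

34.6 m

dip-slip = net slip × sin(rake) = 105 m × sin(24°) = 42.71 m
heave = dip-slip × cos(dip) = 42.71 × cos(36°) = 34.6 m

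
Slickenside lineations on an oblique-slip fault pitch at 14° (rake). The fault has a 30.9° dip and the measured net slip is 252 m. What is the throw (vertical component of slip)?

dip-slip = net slip × sin(rake) = 252 m × sin(14°) = 60.96 m
throw = dip-slip × sin(dip) = 60.96 × sin(30.9°) = 31.3 m

31.3 m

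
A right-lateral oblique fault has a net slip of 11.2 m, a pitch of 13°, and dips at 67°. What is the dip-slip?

2.52 m

dip-slip = net slip × sin(rake) = 11.2 m × sin(13°) = 2.52 m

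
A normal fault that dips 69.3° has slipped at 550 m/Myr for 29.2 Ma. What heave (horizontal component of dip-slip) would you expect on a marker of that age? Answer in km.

dip-slip = rate × time = 550 m/Myr × 29.2 Ma = 16060 m
heave = dip-slip × cos(dip) = 16060 × cos(69.3°) = 5680 m = 5.68 km

5.68 km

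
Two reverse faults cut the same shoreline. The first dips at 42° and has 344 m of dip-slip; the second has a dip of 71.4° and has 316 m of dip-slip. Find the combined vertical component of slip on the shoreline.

throw_A = 344 × sin(42°) = 230.2 m
throw_B = 316 × sin(71.4°) = 299.5 m
total = 230.2 + 299.5 = 530 m

530 m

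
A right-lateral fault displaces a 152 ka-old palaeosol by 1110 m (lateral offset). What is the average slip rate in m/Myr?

rate = 1110 m / 152 ka = 0.00730 m/yr = 7300 m/Myr

7300 m/Myr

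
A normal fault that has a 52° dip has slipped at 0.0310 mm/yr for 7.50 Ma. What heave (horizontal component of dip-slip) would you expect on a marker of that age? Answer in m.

dip-slip = rate × time = 0.0310 mm/yr × 7.50 Ma = 232.5 m
heave = dip-slip × cos(dip) = 232.5 × cos(52°) = 143 m

143 m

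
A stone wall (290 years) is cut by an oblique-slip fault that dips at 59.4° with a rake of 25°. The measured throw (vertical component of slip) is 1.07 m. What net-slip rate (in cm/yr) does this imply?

1.01 cm/yr

dip-slip = throw / sin(dip) = 1.07 / sin(59.4°) = 1.243 m
net slip = dip-slip / sin(rake) = 1.243 / sin(25°) = 2.941 m
rate = 2.941 m / 290 years = 0.0101 m/yr = 1.01 cm/yr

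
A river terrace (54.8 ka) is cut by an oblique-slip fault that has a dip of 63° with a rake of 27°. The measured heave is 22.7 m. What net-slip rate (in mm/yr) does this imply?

2.01 mm/yr

dip-slip = heave / cos(dip) = 22.7 / cos(63°) = 50 m
net slip = dip-slip / sin(rake) = 50 / sin(27°) = 110.1 m
rate = 110.1 m / 54.8 ka = 0.00201 m/yr = 2.01 mm/yr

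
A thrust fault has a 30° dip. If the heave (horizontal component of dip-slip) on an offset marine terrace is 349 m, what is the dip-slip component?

dip-slip = heave / cos(dip) = 349 / cos(30°) = 403 m

403 m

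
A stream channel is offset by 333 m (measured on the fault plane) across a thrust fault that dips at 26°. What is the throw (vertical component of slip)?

146 m

throw = dip-slip × sin(dip) = 333 m × sin(26°) = 146 m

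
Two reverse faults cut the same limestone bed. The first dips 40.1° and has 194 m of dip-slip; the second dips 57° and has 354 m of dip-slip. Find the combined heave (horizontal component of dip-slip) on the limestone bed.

341 m

heave_A = 194 × cos(40.1°) = 148.4 m
heave_B = 354 × cos(57°) = 192.8 m
total = 148.4 + 192.8 = 341 m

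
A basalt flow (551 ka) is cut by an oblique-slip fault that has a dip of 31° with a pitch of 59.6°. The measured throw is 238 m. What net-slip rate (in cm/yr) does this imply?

0.0972 cm/yr

dip-slip = throw / sin(dip) = 238 / sin(31°) = 462.1 m
net slip = dip-slip / sin(rake) = 462.1 / sin(59.6°) = 535.8 m
rate = 535.8 m / 551 ka = 0.000972 m/yr = 0.0972 cm/yr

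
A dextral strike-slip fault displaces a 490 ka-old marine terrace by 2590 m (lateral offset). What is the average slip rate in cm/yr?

0.529 cm/yr

rate = 2590 m / 490 ka = 0.00529 m/yr = 0.529 cm/yr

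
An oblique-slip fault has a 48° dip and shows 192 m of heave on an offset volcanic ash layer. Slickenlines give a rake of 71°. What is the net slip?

dip-slip = heave / cos(dip) = 192 / cos(48°) = 286.9 m
net slip = dip-slip / sin(rake) = 286.9 / sin(71°) = 303 m

303 m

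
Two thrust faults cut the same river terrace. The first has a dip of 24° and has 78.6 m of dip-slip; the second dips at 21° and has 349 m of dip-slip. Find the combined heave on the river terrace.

398 m

heave_A = 78.6 × cos(24°) = 71.80 m
heave_B = 349 × cos(21°) = 325.8 m
total = 71.80 + 325.8 = 398 m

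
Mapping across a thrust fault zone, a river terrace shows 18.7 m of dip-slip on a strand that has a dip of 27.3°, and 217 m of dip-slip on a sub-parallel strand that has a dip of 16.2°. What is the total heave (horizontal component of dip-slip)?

heave_A = 18.7 × cos(27.3°) = 16.62 m
heave_B = 217 × cos(16.2°) = 208.4 m
total = 16.62 + 208.4 = 225 m

225 m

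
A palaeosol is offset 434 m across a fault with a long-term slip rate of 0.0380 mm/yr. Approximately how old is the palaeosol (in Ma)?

11.4 Ma

age = offset / rate = 434 m / (0.0380 mm/yr) = 1.14e+07 yr = 11.4 Ma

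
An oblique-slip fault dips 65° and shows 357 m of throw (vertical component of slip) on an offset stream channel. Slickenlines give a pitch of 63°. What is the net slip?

dip-slip = throw / sin(dip) = 357 / sin(65°) = 393.9 m
net slip = dip-slip / sin(rake) = 393.9 / sin(63°) = 442 m

442 m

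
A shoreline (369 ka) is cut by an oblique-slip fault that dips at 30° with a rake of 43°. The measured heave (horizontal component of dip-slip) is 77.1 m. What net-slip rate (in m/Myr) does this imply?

354 m/Myr

dip-slip = heave / cos(dip) = 77.1 / cos(30°) = 89.03 m
net slip = dip-slip / sin(rake) = 89.03 / sin(43°) = 130.5 m
rate = 130.5 m / 369 ka = 0.000354 m/yr = 354 m/Myr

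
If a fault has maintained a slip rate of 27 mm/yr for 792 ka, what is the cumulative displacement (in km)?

slip = rate × time = 27 mm/yr × 792 ka = 21400 m = 21.4 km

21.4 km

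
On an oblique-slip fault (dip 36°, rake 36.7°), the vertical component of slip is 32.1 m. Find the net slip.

dip-slip = throw / sin(dip) = 32.1 / sin(36°) = 54.61 m
net slip = dip-slip / sin(rake) = 54.61 / sin(36.7°) = 91.4 m

91.4 m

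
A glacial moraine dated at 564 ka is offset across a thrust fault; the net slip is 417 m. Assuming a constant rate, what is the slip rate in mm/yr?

rate = 417 m / 564 ka = 0.000739 m/yr = 0.739 mm/yr

0.739 mm/yr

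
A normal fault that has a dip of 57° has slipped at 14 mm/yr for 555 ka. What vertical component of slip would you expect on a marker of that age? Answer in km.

6.52 km

dip-slip = rate × time = 14 mm/yr × 555 ka = 7770 m
throw = dip-slip × sin(dip) = 7770 × sin(57°) = 6520 m = 6.52 km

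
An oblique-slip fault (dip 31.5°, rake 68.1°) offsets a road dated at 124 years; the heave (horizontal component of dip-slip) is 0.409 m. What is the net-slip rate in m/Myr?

dip-slip = heave / cos(dip) = 0.409 / cos(31.5°) = 0.4797 m
net slip = dip-slip / sin(rake) = 0.4797 / sin(68.1°) = 0.5170 m
rate = 0.5170 m / 124 years = 0.00417 m/yr = 4170 m/Myr

4170 m/Myr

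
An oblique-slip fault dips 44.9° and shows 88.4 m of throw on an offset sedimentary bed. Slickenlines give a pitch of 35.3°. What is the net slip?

217 m

dip-slip = throw / sin(dip) = 88.4 / sin(44.9°) = 125.2 m
net slip = dip-slip / sin(rake) = 125.2 / sin(35.3°) = 217 m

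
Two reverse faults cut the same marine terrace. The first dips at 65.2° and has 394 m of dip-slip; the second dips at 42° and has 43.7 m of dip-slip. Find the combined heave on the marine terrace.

198 m

heave_A = 394 × cos(65.2°) = 165.3 m
heave_B = 43.7 × cos(42°) = 32.48 m
total = 165.3 + 32.48 = 198 m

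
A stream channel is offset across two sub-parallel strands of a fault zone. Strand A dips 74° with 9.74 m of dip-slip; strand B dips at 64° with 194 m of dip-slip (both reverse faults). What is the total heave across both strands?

heave_A = 9.74 × cos(74°) = 2.685 m
heave_B = 194 × cos(64°) = 85.04 m
total = 2.685 + 85.04 = 87.7 m

87.7 m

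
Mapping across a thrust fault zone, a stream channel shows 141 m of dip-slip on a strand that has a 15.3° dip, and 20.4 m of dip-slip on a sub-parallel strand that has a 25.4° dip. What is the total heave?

154 m

heave_A = 141 × cos(15.3°) = 136 m
heave_B = 20.4 × cos(25.4°) = 18.43 m
total = 136 + 18.43 = 154 m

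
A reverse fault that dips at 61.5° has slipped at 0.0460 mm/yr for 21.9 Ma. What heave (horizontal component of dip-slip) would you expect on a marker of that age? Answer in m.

dip-slip = rate × time = 0.0460 mm/yr × 21.9 Ma = 1007 m
heave = dip-slip × cos(dip) = 1007 × cos(61.5°) = 481 m

481 m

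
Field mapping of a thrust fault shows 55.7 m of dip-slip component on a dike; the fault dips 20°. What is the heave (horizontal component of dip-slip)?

heave = dip-slip × cos(dip) = 55.7 m × cos(20°) = 52.3 m

52.3 m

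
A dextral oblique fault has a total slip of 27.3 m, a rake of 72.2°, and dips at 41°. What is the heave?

dip-slip = net slip × sin(rake) = 27.3 m × sin(72.2°) = 25.99 m
heave = dip-slip × cos(dip) = 25.99 × cos(41°) = 19.6 m

19.6 m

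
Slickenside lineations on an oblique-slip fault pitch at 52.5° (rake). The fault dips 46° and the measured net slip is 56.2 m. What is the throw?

dip-slip = net slip × sin(rake) = 56.2 m × sin(52.5°) = 44.59 m
throw = dip-slip × sin(dip) = 44.59 × sin(46°) = 32.1 m

32.1 m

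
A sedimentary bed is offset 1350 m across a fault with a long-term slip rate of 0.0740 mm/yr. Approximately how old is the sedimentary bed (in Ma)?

18.2 Ma

age = offset / rate = 1350 m / (0.0740 mm/yr) = 1.82e+07 yr = 18.2 Ma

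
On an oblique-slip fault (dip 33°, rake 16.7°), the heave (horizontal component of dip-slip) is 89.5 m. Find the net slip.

dip-slip = heave / cos(dip) = 89.5 / cos(33°) = 106.7 m
net slip = dip-slip / sin(rake) = 106.7 / sin(16.7°) = 371 m

371 m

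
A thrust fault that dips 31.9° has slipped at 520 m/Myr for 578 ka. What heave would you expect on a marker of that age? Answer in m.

dip-slip = rate × time = 520 m/Myr × 578 ka = 300.6 m
heave = dip-slip × cos(dip) = 300.6 × cos(31.9°) = 255 m

255 m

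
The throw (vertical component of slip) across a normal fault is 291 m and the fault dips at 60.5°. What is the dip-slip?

dip-slip = throw / sin(dip) = 291 / sin(60.5°) = 334 m

334 m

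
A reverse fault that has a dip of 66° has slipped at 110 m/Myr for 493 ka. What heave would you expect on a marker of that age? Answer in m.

dip-slip = rate × time = 110 m/Myr × 493 ka = 54.23 m
heave = dip-slip × cos(dip) = 54.23 × cos(66°) = 22.1 m

22.1 m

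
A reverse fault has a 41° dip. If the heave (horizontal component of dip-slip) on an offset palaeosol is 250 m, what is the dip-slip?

331 m

dip-slip = heave / cos(dip) = 250 / cos(41°) = 331 m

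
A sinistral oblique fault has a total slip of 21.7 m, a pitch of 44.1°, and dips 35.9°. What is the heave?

dip-slip = net slip × sin(rake) = 21.7 m × sin(44.1°) = 15.10 m
heave = dip-slip × cos(dip) = 15.10 × cos(35.9°) = 12.2 m

12.2 m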